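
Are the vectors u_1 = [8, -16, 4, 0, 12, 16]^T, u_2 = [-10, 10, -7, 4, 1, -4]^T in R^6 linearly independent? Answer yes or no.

yes

Form the matrix with these vectors as rows and row reduce.
R2 ← R2 + (5/4)·R1: [0, -10, -2, 4, 16, 16]
2 nonzero rows, so the 2 vectors span a space of dimension 2.
Since 2 = 2, the vectors are linearly independent.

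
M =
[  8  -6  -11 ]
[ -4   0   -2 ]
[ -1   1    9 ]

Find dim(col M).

3

Row reduce to echelon form.
R2 ← R2 + (1/2)·R1: [0, -3, -15/2]
R3 ← R3 + (1/8)·R1: [0, 1/4, 61/8]
R3 ← R3 + (1/12)·R2: [0, 0, 7]
Echelon form has 3 nonzero rows, so rank(M) = 3.
The column space has dimension equal to the rank: 3.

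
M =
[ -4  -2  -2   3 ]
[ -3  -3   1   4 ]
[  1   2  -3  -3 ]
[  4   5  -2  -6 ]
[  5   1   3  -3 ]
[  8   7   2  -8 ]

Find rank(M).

3

Row reduce to echelon form.
R2 ← R2 − (3/4)·R1: [0, -3/2, 5/2, 7/4]
R3 ← R3 + (1/4)·R1: [0, 3/2, -7/2, -9/4]
R4 ← R4 + R1: [0, 3, -4, -3]
R5 ← R5 + (5/4)·R1: [0, -3/2, 1/2, 3/4]
R6 ← R6 + (2)·R1: [0, 3, -2, -2]
R3 ← R3 + R2: [0, 0, -1, -1/2]
R4 ← R4 + (2)·R2: [0, 0, 1, 1/2]
R5 ← R5 − R2: [0, 0, -2, -1]
R6 ← R6 + (2)·R2: [0, 0, 3, 3/2]
R4 ← R4 + R3: [0, 0, 0, 0]
R5 ← R5 − (2)·R3: [0, 0, 0, 0]
R6 ← R6 + (3)·R3: [0, 0, 0, 0]
Echelon form has 3 nonzero rows, so rank(M) = 3.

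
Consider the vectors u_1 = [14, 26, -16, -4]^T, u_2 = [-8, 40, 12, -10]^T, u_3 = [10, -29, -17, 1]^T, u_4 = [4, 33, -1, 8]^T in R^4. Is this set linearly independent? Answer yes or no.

Form the matrix with these vectors as rows and row reduce.
R2 ← R2 + (4/7)·R1: [0, 384/7, 20/7, -86/7]
R3 ← R3 − (5/7)·R1: [0, -333/7, -39/7, 27/7]
R4 ← R4 − (2/7)·R1: [0, 179/7, 25/7, 64/7]
R3 ← R3 + (111/128)·R2: [0, 0, -99/32, -435/64]
R4 ← R4 − (179/384)·R2: [0, 0, 215/96, 2855/192]
R4 ← R4 + (215/297)·R3: [0, 0, 0, 985/99]
4 nonzero rows, so the 4 vectors span a space of dimension 4.
Since 4 = 4, the vectors are linearly independent.

yes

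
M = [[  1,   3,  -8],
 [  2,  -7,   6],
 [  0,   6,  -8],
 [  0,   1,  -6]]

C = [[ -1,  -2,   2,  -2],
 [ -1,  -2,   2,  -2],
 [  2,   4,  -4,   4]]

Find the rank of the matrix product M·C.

First compute MC:
[[-20, -40,  40, -40],
 [ 17,  34, -34,  34],
 [-22, -44,  44, -44],
 [-13, -26,  26, -26]]
Now row reduce the product.
R2 ← R2 + (17/20)·R1: [0, 0, 0, 0]
R3 ← R3 − (11/10)·R1: [0, 0, 0, 0]
R4 ← R4 − (13/20)·R1: [0, 0, 0, 0]
1 nonzero row, so rank(MC) = 1.

1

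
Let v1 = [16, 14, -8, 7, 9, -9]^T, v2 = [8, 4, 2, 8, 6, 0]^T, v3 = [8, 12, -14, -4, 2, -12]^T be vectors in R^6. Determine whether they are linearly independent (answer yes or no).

Form the matrix with these vectors as rows and row reduce.
R2 ← R2 − (1/2)·R1: [0, -3, 6, 9/2, 3/2, 9/2]
R3 ← R3 − (1/2)·R1: [0, 5, -10, -15/2, -5/2, -15/2]
R3 ← R3 + (5/3)·R2: [0, 0, 0, 0, 0, 0]
2 nonzero rows, so the 3 vectors span a space of dimension 2.
Since 2 < 3, the vectors are linearly dependent.

no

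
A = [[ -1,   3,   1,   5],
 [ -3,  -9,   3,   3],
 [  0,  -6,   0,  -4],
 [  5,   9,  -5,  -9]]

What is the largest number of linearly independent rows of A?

Row reduce to echelon form.
R2 ← R2 − (3)·R1: [0, -18, 0, -12]
R4 ← R4 + (5)·R1: [0, 24, 0, 16]
R3 ← R3 − (1/3)·R2: [0, 0, 0, 0]
R4 ← R4 + (4/3)·R2: [0, 0, 0, 0]
Echelon form has 2 nonzero rows, so rank(A) = 2.
The rank gives the maximum number of linearly independent rows: 2.

2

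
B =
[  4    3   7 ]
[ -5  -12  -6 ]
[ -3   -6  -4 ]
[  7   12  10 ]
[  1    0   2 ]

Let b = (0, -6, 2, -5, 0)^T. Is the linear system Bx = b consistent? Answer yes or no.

Row reduce the augmented matrix [B | b].
R2 ← R2 + (5/4)·R1: [0, -33/4, 11/4, -6]
R3 ← R3 + (3/4)·R1: [0, -15/4, 5/4, 2]
R4 ← R4 − (7/4)·R1: [0, 27/4, -9/4, -5]
R5 ← R5 − (1/4)·R1: [0, -3/4, 1/4, 0]
R3 ← R3 − (5/11)·R2: [0, 0, 0, 52/11]
R4 ← R4 + (9/11)·R2: [0, 0, 0, -109/11]
R5 ← R5 − (1/11)·R2: [0, 0, 0, 6/11]
R4 ← R4 + (109/52)·R3: [0, 0, 0, 0]
R5 ← R5 − (3/26)·R3: [0, 0, 0, 0]
The echelon form has 3 nonzero rows; the last pivot sits in the augmented column, so rank(B) = 2 but rank([B|b]) = 3.
Since the ranks differ, the system is inconsistent.

no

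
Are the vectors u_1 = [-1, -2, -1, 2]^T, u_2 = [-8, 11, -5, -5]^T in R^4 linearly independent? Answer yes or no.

yes

Form the matrix with these vectors as rows and row reduce.
R2 ← R2 − (8)·R1: [0, 27, 3, -21]
2 nonzero rows, so the 2 vectors span a space of dimension 2.
Since 2 = 2, the vectors are linearly independent.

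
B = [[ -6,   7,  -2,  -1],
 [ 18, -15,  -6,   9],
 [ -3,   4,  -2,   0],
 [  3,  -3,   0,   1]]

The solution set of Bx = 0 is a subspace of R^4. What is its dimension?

2

Row reduce to echelon form.
R2 ← R2 + (3)·R1: [0, 6, -12, 6]
R3 ← R3 − (1/2)·R1: [0, 1/2, -1, 1/2]
R4 ← R4 + (1/2)·R1: [0, 1/2, -1, 1/2]
R3 ← R3 − (1/12)·R2: [0, 0, 0, 0]
R4 ← R4 − (1/12)·R2: [0, 0, 0, 0]
2 nonzero rows, so rank(B) = 2.
B has 4 columns; by rank–nullity, nullity = 4 − 2 = 2.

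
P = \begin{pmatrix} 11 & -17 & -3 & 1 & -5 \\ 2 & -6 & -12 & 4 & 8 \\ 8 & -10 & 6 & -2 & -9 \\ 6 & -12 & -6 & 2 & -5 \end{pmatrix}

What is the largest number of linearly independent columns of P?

3

Row reduce to echelon form.
R2 ← R2 − (2/11)·R1: [0, -32/11, -126/11, 42/11, 98/11]
R3 ← R3 − (8/11)·R1: [0, 26/11, 90/11, -30/11, -59/11]
R4 ← R4 − (6/11)·R1: [0, -30/11, -48/11, 16/11, -25/11]
R3 ← R3 + (13/16)·R2: [0, 0, -9/8, 3/8, 15/8]
R4 ← R4 − (15/16)·R2: [0, 0, 51/8, -17/8, -85/8]
R4 ← R4 + (17/3)·R3: [0, 0, 0, 0, 0]
Echelon form has 3 nonzero rows, so rank(P) = 3.
The rank gives the maximum number of linearly independent columns: 3.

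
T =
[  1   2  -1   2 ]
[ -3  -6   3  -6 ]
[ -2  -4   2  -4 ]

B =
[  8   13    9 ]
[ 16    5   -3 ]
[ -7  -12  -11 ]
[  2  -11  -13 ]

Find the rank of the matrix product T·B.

1

First compute TB:
[[ 51,  13, -12],
 [-153, -39,  36],
 [-102, -26,  24]]
Now row reduce the product.
R2 ← R2 + (3)·R1: [0, 0, 0]
R3 ← R3 + (2)·R1: [0, 0, 0]
1 nonzero row, so rank(TB) = 1.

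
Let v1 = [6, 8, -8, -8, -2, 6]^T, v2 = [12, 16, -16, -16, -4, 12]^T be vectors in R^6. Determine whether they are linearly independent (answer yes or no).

Form the matrix with these vectors as rows and row reduce.
R2 ← R2 − (2)·R1: [0, 0, 0, 0, 0, 0]
1 nonzero row, so the 2 vectors span a space of dimension 1.
Since 1 < 2, the vectors are linearly dependent.

no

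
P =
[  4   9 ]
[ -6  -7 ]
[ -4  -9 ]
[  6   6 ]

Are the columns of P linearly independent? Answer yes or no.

Row reduce P to echelon form.
R2 ← R2 + (3/2)·R1: [0, 13/2]
R3 ← R3 + R1: [0, 0]
R4 ← R4 − (3/2)·R1: [0, -15/2]
R4 ← R4 + (15/13)·R2: [0, 0]
2 pivots among 2 columns.
Every column is a pivot column, so the columns are linearly independent.

yes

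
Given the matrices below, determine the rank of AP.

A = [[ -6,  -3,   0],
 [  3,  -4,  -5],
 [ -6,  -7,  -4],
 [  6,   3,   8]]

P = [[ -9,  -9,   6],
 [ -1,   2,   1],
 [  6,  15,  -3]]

First compute AP:
[[ 57,  48, -39],
 [-53, -110,  29],
 [ 37, -20, -31],
 [ -9,  72,  15]]
Now row reduce the product.
R2 ← R2 + (53/57)·R1: [0, -1242/19, -138/19]
R3 ← R3 − (37/57)·R1: [0, -972/19, -108/19]
R4 ← R4 + (3/19)·R1: [0, 1512/19, 168/19]
R3 ← R3 − (18/23)·R2: [0, 0, 0]
R4 ← R4 + (28/23)·R2: [0, 0, 0]
2 nonzero rows, so rank(AP) = 2.

2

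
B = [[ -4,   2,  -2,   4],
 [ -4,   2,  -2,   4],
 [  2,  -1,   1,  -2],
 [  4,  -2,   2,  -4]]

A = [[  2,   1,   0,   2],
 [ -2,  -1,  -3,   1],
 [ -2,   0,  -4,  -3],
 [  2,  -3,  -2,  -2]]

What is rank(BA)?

First compute BA:
[[  0, -18,  -6,  -8],
 [  0, -18,  -6,  -8],
 [  0,   9,   3,   4],
 [  0,  18,   6,   8]]
Now row reduce the product.
R2 ← R2 − R1: [0, 0, 0, 0]
R3 ← R3 + (1/2)·R1: [0, 0, 0, 0]
R4 ← R4 + R1: [0, 0, 0, 0]
1 nonzero row, so rank(BA) = 1.

1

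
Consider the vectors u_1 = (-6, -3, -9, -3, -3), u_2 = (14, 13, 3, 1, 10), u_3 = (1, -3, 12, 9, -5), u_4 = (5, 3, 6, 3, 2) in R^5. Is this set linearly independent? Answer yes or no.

Form the matrix with these vectors as rows and row reduce.
R2 ← R2 + (7/3)·R1: [0, 6, -18, -6, 3]
R3 ← R3 + (1/6)·R1: [0, -7/2, 21/2, 17/2, -11/2]
R4 ← R4 + (5/6)·R1: [0, 1/2, -3/2, 1/2, -1/2]
R3 ← R3 + (7/12)·R2: [0, 0, 0, 5, -15/4]
R4 ← R4 − (1/12)·R2: [0, 0, 0, 1, -3/4]
R4 ← R4 − (1/5)·R3: [0, 0, 0, 0, 0]
3 nonzero rows, so the 4 vectors span a space of dimension 3.
Since 3 < 4, the vectors are linearly dependent.

no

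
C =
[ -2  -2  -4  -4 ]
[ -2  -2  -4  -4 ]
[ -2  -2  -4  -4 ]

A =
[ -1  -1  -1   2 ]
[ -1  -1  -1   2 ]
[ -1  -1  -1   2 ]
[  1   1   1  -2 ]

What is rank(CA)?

1

First compute CA:
[[  4,   4,   4,  -8],
 [  4,   4,   4,  -8],
 [  4,   4,   4,  -8]]
Now row reduce the product.
R2 ← R2 − R1: [0, 0, 0, 0]
R3 ← R3 − R1: [0, 0, 0, 0]
1 nonzero row, so rank(CA) = 1.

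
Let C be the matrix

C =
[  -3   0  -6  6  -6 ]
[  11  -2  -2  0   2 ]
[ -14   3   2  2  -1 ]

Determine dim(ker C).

Row reduce to echelon form.
R2 ← R2 + (11/3)·R1: [0, -2, -24, 22, -20]
R3 ← R3 − (14/3)·R1: [0, 3, 30, -26, 27]
R3 ← R3 + (3/2)·R2: [0, 0, -6, 7, -3]
3 nonzero rows, so rank(C) = 3.
C has 5 columns; by rank–nullity, nullity = 5 − 3 = 2.

2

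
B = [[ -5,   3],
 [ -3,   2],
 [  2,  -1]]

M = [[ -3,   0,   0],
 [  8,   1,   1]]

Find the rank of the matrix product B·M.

First compute BM:
[[ 39,   3,   3],
 [ 25,   2,   2],
 [-14,  -1,  -1]]
Now row reduce the product.
R2 ← R2 − (25/39)·R1: [0, 1/13, 1/13]
R3 ← R3 + (14/39)·R1: [0, 1/13, 1/13]
R3 ← R3 − R2: [0, 0, 0]
2 nonzero rows, so rank(BM) = 2.

2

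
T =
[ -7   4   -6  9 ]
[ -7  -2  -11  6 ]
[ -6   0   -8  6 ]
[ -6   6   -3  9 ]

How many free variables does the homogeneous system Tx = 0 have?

Row reduce to echelon form.
R2 ← R2 − R1: [0, -6, -5, -3]
R3 ← R3 − (6/7)·R1: [0, -24/7, -20/7, -12/7]
R4 ← R4 − (6/7)·R1: [0, 18/7, 15/7, 9/7]
R3 ← R3 − (4/7)·R2: [0, 0, 0, 0]
R4 ← R4 + (3/7)·R2: [0, 0, 0, 0]
2 nonzero rows, so rank(T) = 2.
T has 4 columns; by rank–nullity, nullity = 4 − 2 = 2.

2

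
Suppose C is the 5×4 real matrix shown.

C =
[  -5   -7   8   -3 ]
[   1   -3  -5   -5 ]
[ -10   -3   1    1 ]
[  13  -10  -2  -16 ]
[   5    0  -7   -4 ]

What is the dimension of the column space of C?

3

Row reduce to echelon form.
R2 ← R2 + (1/5)·R1: [0, -22/5, -17/5, -28/5]
R3 ← R3 − (2)·R1: [0, 11, -15, 7]
R4 ← R4 + (13/5)·R1: [0, -141/5, 94/5, -119/5]
R5 ← R5 + R1: [0, -7, 1, -7]
R3 ← R3 + (5/2)·R2: [0, 0, -47/2, -7]
R4 ← R4 − (141/22)·R2: [0, 0, 893/22, 133/11]
R5 ← R5 − (35/22)·R2: [0, 0, 141/22, 21/11]
R4 ← R4 + (19/11)·R3: [0, 0, 0, 0]
R5 ← R5 + (3/11)·R3: [0, 0, 0, 0]
Echelon form has 3 nonzero rows, so rank(C) = 3.
The column space has dimension equal to the rank: 3.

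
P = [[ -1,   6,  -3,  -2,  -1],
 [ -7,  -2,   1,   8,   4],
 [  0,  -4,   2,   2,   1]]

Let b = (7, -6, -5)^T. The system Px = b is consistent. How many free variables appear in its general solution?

Row reduce the augmented matrix [P | b].
R2 ← R2 − (7)·R1: [0, -44, 22, 22, 11, -55]
R3 ← R3 − (1/11)·R2: [0, 0, 0, 0, 0, 0]
The echelon form has 2 nonzero rows, and every pivot lies in the first 5 columns, so rank(P) = rank([P|b]) = 2.
The system is consistent.
Free variables = (unknowns) − (rank) = 5 − 2 = 3.

3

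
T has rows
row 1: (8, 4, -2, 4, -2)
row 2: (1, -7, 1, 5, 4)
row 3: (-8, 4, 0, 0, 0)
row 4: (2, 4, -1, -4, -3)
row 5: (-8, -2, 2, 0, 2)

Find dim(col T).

4

Row reduce to echelon form.
R2 ← R2 − (1/8)·R1: [0, -15/2, 5/4, 9/2, 17/4]
R3 ← R3 + R1: [0, 8, -2, 4, -2]
R4 ← R4 − (1/4)·R1: [0, 3, -1/2, -5, -5/2]
R5 ← R5 + R1: [0, 2, 0, 4, 0]
R3 ← R3 + (16/15)·R2: [0, 0, -2/3, 44/5, 38/15]
R4 ← R4 + (2/5)·R2: [0, 0, 0, -16/5, -4/5]
R5 ← R5 + (4/15)·R2: [0, 0, 1/3, 26/5, 17/15]
R5 ← R5 + (1/2)·R3: [0, 0, 0, 48/5, 12/5]
R5 ← R5 + (3)·R4: [0, 0, 0, 0, 0]
Echelon form has 4 nonzero rows, so rank(T) = 4.
The column space has dimension equal to the rank: 4.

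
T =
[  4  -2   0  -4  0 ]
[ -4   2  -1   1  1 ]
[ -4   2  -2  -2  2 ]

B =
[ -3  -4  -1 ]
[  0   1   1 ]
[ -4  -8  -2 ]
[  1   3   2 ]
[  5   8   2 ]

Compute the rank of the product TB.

First compute TB:
[[-16, -30, -14],
 [ 22,  37,  12],
 [ 28,  44,  10]]
Now row reduce the product.
R2 ← R2 + (11/8)·R1: [0, -17/4, -29/4]
R3 ← R3 + (7/4)·R1: [0, -17/2, -29/2]
R3 ← R3 − (2)·R2: [0, 0, 0]
2 nonzero rows, so rank(TB) = 2.

2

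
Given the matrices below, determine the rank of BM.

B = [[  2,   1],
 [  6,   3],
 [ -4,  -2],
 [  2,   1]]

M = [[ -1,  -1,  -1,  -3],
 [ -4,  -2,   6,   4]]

First compute BM:
[[ -6,  -4,   4,  -2],
 [-18, -12,  12,  -6],
 [ 12,   8,  -8,   4],
 [ -6,  -4,   4,  -2]]
Now row reduce the product.
R2 ← R2 − (3)·R1: [0, 0, 0, 0]
R3 ← R3 + (2)·R1: [0, 0, 0, 0]
R4 ← R4 − R1: [0, 0, 0, 0]
1 nonzero row, so rank(BM) = 1.

1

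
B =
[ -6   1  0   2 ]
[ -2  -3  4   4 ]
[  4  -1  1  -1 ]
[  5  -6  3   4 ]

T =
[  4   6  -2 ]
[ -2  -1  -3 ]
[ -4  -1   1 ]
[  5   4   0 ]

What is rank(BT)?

First compute BT:
[[-16, -29,   9],
 [  2,   3,  17],
 [  9,  20,  -4],
 [ 40,  49,  11]]
Now row reduce the product.
R2 ← R2 + (1/8)·R1: [0, -5/8, 145/8]
R3 ← R3 + (9/16)·R1: [0, 59/16, 17/16]
R4 ← R4 + (5/2)·R1: [0, -47/2, 67/2]
R3 ← R3 + (59/10)·R2: [0, 0, 108]
R4 ← R4 − (188/5)·R2: [0, 0, -648]
R4 ← R4 + (6)·R3: [0, 0, 0]
3 nonzero rows, so rank(BT) = 3.

3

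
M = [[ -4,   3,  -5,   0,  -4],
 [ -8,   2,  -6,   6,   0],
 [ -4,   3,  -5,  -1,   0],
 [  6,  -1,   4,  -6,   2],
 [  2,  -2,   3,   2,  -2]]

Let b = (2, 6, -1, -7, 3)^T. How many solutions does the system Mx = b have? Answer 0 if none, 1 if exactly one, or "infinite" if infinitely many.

infinite

Row reduce the augmented matrix [M | b].
R2 ← R2 − (2)·R1: [0, -4, 4, 6, 8, 2]
R3 ← R3 − R1: [0, 0, 0, -1, 4, -3]
R4 ← R4 + (3/2)·R1: [0, 7/2, -7/2, -6, -4, -4]
R5 ← R5 + (1/2)·R1: [0, -1/2, 1/2, 2, -4, 4]
R4 ← R4 + (7/8)·R2: [0, 0, 0, -3/4, 3, -9/4]
R5 ← R5 − (1/8)·R2: [0, 0, 0, 5/4, -5, 15/4]
R4 ← R4 − (3/4)·R3: [0, 0, 0, 0, 0, 0]
R5 ← R5 + (5/4)·R3: [0, 0, 0, 0, 0, 0]
The echelon form has 3 nonzero rows, and every pivot lies in the first 5 columns, so rank(M) = rank([M|b]) = 3.
The system is consistent.
rank = 3 < 5 unknowns, so there are infinitely many solutions.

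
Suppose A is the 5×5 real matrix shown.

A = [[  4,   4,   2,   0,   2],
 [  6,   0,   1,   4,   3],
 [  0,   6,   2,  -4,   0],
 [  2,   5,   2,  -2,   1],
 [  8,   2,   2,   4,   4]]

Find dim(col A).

2

Row reduce to echelon form.
R2 ← R2 − (3/2)·R1: [0, -6, -2, 4, 0]
R4 ← R4 − (1/2)·R1: [0, 3, 1, -2, 0]
R5 ← R5 − (2)·R1: [0, -6, -2, 4, 0]
R3 ← R3 + R2: [0, 0, 0, 0, 0]
R4 ← R4 + (1/2)·R2: [0, 0, 0, 0, 0]
R5 ← R5 − R2: [0, 0, 0, 0, 0]
Echelon form has 2 nonzero rows, so rank(A) = 2.
The column space has dimension equal to the rank: 2.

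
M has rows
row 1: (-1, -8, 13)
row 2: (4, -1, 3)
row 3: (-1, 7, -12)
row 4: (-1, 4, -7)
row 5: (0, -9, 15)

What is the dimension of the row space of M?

2

Row reduce to echelon form.
R2 ← R2 + (4)·R1: [0, -33, 55]
R3 ← R3 − R1: [0, 15, -25]
R4 ← R4 − R1: [0, 12, -20]
R3 ← R3 + (5/11)·R2: [0, 0, 0]
R4 ← R4 + (4/11)·R2: [0, 0, 0]
R5 ← R5 − (3/11)·R2: [0, 0, 0]
Echelon form has 2 nonzero rows, so rank(M) = 2.
The row space has dimension equal to the rank: 2.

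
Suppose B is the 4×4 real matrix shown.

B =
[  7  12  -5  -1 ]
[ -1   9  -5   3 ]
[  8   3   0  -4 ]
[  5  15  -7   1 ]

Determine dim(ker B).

2

Row reduce to echelon form.
R2 ← R2 + (1/7)·R1: [0, 75/7, -40/7, 20/7]
R3 ← R3 − (8/7)·R1: [0, -75/7, 40/7, -20/7]
R4 ← R4 − (5/7)·R1: [0, 45/7, -24/7, 12/7]
R3 ← R3 + R2: [0, 0, 0, 0]
R4 ← R4 − (3/5)·R2: [0, 0, 0, 0]
2 nonzero rows, so rank(B) = 2.
B has 4 columns; by rank–nullity, nullity = 4 − 2 = 2.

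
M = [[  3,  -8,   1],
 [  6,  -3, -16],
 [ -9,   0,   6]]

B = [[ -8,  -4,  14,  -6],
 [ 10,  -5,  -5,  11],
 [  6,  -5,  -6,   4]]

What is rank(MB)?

First compute MB:
[[-98,  23,  76, -102],
 [-174,  71, 195, -133],
 [108,   6, -162,  78]]
Now row reduce the product.
R2 ← R2 − (87/49)·R1: [0, 1478/49, 2943/49, 2357/49]
R3 ← R3 + (54/49)·R1: [0, 1536/49, -3834/49, -1686/49]
R3 ← R3 − (768/739)·R2: [0, 0, -103950/739, -62370/739]
3 nonzero rows, so rank(MB) = 3.

3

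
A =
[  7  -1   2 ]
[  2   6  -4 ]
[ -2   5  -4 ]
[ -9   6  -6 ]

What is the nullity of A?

1

Row reduce to echelon form.
R2 ← R2 − (2/7)·R1: [0, 44/7, -32/7]
R3 ← R3 + (2/7)·R1: [0, 33/7, -24/7]
R4 ← R4 + (9/7)·R1: [0, 33/7, -24/7]
R3 ← R3 − (3/4)·R2: [0, 0, 0]
R4 ← R4 − (3/4)·R2: [0, 0, 0]
2 nonzero rows, so rank(A) = 2.
A has 3 columns; by rank–nullity, nullity = 3 − 2 = 1.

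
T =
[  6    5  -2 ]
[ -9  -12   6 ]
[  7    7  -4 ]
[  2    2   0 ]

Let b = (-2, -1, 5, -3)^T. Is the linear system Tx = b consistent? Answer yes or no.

Row reduce the augmented matrix [T | b].
R2 ← R2 + (3/2)·R1: [0, -9/2, 3, -4]
R3 ← R3 − (7/6)·R1: [0, 7/6, -5/3, 22/3]
R4 ← R4 − (1/3)·R1: [0, 1/3, 2/3, -7/3]
R3 ← R3 + (7/27)·R2: [0, 0, -8/9, 170/27]
R4 ← R4 + (2/27)·R2: [0, 0, 8/9, -71/27]
R4 ← R4 + R3: [0, 0, 0, 11/3]
The echelon form has 4 nonzero rows; the last pivot sits in the augmented column, so rank(T) = 3 but rank([T|b]) = 4.
Since the ranks differ, the system is inconsistent.

no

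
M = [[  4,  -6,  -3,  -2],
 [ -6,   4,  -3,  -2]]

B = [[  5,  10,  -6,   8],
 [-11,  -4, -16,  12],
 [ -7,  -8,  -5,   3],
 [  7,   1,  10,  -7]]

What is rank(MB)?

First compute MB:
[[ 93,  86,  67, -35],
 [-67, -54, -33,   5]]
Now row reduce the product.
R2 ← R2 + (67/93)·R1: [0, 740/93, 1420/93, -1880/93]
2 nonzero rows, so rank(MB) = 2.

2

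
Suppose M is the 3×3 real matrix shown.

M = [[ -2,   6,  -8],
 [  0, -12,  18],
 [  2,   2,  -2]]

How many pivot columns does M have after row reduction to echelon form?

Row reduce to echelon form.
R3 ← R3 + R1: [0, 8, -10]
R3 ← R3 + (2/3)·R2: [0, 0, 2]
Echelon form has 3 nonzero rows, so rank(M) = 3.
Each nonzero row contributes one pivot column: 3 pivot columns.

3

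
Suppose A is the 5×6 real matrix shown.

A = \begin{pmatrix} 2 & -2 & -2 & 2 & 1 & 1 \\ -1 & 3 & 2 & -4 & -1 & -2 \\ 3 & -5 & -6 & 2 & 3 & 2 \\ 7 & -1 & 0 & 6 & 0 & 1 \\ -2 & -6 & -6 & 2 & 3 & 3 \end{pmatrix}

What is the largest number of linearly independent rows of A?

3

Row reduce to echelon form.
R2 ← R2 + (1/2)·R1: [0, 2, 1, -3, -1/2, -3/2]
R3 ← R3 − (3/2)·R1: [0, -2, -3, -1, 3/2, 1/2]
R4 ← R4 − (7/2)·R1: [0, 6, 7, -1, -7/2, -5/2]
R5 ← R5 + R1: [0, -8, -8, 4, 4, 4]
R3 ← R3 + R2: [0, 0, -2, -4, 1, -1]
R4 ← R4 − (3)·R2: [0, 0, 4, 8, -2, 2]
R5 ← R5 + (4)·R2: [0, 0, -4, -8, 2, -2]
R4 ← R4 + (2)·R3: [0, 0, 0, 0, 0, 0]
R5 ← R5 − (2)·R3: [0, 0, 0, 0, 0, 0]
Echelon form has 3 nonzero rows, so rank(A) = 3.
The rank gives the maximum number of linearly independent rows: 3.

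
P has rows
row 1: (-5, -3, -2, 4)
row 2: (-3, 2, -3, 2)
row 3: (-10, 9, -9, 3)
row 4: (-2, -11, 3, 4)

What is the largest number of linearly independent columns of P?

3

Row reduce to echelon form.
R2 ← R2 − (3/5)·R1: [0, 19/5, -9/5, -2/5]
R3 ← R3 − (2)·R1: [0, 15, -5, -5]
R4 ← R4 − (2/5)·R1: [0, -49/5, 19/5, 12/5]
R3 ← R3 − (75/19)·R2: [0, 0, 40/19, -65/19]
R4 ← R4 + (49/19)·R2: [0, 0, -16/19, 26/19]
R4 ← R4 + (2/5)·R3: [0, 0, 0, 0]
Echelon form has 3 nonzero rows, so rank(P) = 3.
The rank gives the maximum number of linearly independent columns: 3.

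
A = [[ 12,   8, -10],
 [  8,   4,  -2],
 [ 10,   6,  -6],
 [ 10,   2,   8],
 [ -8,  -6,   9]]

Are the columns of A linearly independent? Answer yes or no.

Row reduce A to echelon form.
R2 ← R2 − (2/3)·R1: [0, -4/3, 14/3]
R3 ← R3 − (5/6)·R1: [0, -2/3, 7/3]
R4 ← R4 − (5/6)·R1: [0, -14/3, 49/3]
R5 ← R5 + (2/3)·R1: [0, -2/3, 7/3]
R3 ← R3 − (1/2)·R2: [0, 0, 0]
R4 ← R4 − (7/2)·R2: [0, 0, 0]
R5 ← R5 − (1/2)·R2: [0, 0, 0]
2 pivots among 3 columns.
Only 2 < 3 pivot columns, so the columns are linearly dependent.

no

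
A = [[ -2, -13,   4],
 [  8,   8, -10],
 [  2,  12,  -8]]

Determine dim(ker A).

0

Row reduce to echelon form.
R2 ← R2 + (4)·R1: [0, -44, 6]
R3 ← R3 + R1: [0, -1, -4]
R3 ← R3 − (1/44)·R2: [0, 0, -91/22]
3 nonzero rows, so rank(A) = 3.
A has 3 columns; by rank–nullity, nullity = 3 − 3 = 0.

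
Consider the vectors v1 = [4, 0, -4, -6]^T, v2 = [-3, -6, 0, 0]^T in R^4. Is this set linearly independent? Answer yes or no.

yes

Form the matrix with these vectors as rows and row reduce.
R2 ← R2 + (3/4)·R1: [0, -6, -3, -9/2]
2 nonzero rows, so the 2 vectors span a space of dimension 2.
Since 2 = 2, the vectors are linearly independent.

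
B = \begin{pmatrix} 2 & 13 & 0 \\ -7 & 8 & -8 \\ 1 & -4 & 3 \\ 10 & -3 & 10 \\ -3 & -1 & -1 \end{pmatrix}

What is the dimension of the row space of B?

3

Row reduce to echelon form.
R2 ← R2 + (7/2)·R1: [0, 107/2, -8]
R3 ← R3 − (1/2)·R1: [0, -21/2, 3]
R4 ← R4 − (5)·R1: [0, -68, 10]
R5 ← R5 + (3/2)·R1: [0, 37/2, -1]
R3 ← R3 + (21/107)·R2: [0, 0, 153/107]
R4 ← R4 + (136/107)·R2: [0, 0, -18/107]
R5 ← R5 − (37/107)·R2: [0, 0, 189/107]
R4 ← R4 + (2/17)·R3: [0, 0, 0]
R5 ← R5 − (21/17)·R3: [0, 0, 0]
Echelon form has 3 nonzero rows, so rank(B) = 3.
The row space has dimension equal to the rank: 3.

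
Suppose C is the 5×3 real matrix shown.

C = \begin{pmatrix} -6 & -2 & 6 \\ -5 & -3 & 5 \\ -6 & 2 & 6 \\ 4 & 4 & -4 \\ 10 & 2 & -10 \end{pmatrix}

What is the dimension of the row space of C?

Row reduce to echelon form.
R2 ← R2 − (5/6)·R1: [0, -4/3, 0]
R3 ← R3 − R1: [0, 4, 0]
R4 ← R4 + (2/3)·R1: [0, 8/3, 0]
R5 ← R5 + (5/3)·R1: [0, -4/3, 0]
R3 ← R3 + (3)·R2: [0, 0, 0]
R4 ← R4 + (2)·R2: [0, 0, 0]
R5 ← R5 − R2: [0, 0, 0]
Echelon form has 2 nonzero rows, so rank(C) = 2.
The row space has dimension equal to the rank: 2.

2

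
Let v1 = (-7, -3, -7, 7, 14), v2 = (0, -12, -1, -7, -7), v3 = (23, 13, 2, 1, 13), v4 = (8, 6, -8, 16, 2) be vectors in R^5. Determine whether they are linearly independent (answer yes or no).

yes

Form the matrix with these vectors as rows and row reduce.
R3 ← R3 + (23/7)·R1: [0, 22/7, -21, 24, 59]
R4 ← R4 + (8/7)·R1: [0, 18/7, -16, 24, 18]
R3 ← R3 + (11/42)·R2: [0, 0, -893/42, 133/6, 343/6]
R4 ← R4 + (3/14)·R2: [0, 0, -227/14, 45/2, 33/2]
R4 ← R4 − (681/893)·R3: [0, 0, 0, 263/47, -24196/893]
4 nonzero rows, so the 4 vectors span a space of dimension 4.
Since 4 = 4, the vectors are linearly independent.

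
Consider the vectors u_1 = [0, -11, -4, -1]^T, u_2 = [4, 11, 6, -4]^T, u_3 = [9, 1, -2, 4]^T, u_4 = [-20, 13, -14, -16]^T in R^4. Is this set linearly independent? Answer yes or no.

yes

Form the matrix with these vectors as rows and row reduce.
Swap R1 ↔ R2
R3 ← R3 − (9/4)·R1: [0, -95/4, -31/2, 13]
R4 ← R4 + (5)·R1: [0, 68, 16, -36]
R3 ← R3 − (95/44)·R2: [0, 0, -151/22, 667/44]
R4 ← R4 + (68/11)·R2: [0, 0, -96/11, -464/11]
R4 ← R4 − (192/151)·R3: [0, 0, 0, -9280/151]
4 nonzero rows, so the 4 vectors span a space of dimension 4.
Since 4 = 4, the vectors are linearly independent.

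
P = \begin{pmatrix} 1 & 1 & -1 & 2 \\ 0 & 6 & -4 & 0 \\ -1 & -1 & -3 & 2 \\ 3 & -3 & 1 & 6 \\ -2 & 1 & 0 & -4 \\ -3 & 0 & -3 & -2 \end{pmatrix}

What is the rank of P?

3

Row reduce to echelon form.
R3 ← R3 + R1: [0, 0, -4, 4]
R4 ← R4 − (3)·R1: [0, -6, 4, 0]
R5 ← R5 + (2)·R1: [0, 3, -2, 0]
R6 ← R6 + (3)·R1: [0, 3, -6, 4]
R4 ← R4 + R2: [0, 0, 0, 0]
R5 ← R5 − (1/2)·R2: [0, 0, 0, 0]
R6 ← R6 − (1/2)·R2: [0, 0, -4, 4]
R6 ← R6 − R3: [0, 0, 0, 0]
Echelon form has 3 nonzero rows, so rank(P) = 3.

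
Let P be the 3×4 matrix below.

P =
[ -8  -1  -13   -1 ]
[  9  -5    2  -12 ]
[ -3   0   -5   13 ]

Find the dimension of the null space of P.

Row reduce to echelon form.
R2 ← R2 + (9/8)·R1: [0, -49/8, -101/8, -105/8]
R3 ← R3 − (3/8)·R1: [0, 3/8, -1/8, 107/8]
R3 ← R3 + (3/49)·R2: [0, 0, -44/49, 88/7]
3 nonzero rows, so rank(P) = 3.
P has 4 columns; by rank–nullity, nullity = 4 − 3 = 1.

1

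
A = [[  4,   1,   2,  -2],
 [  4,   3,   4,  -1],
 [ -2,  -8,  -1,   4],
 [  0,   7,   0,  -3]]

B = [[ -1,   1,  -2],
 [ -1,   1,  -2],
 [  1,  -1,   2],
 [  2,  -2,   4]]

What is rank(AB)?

1

First compute AB:
[[ -7,   7, -14],
 [ -5,   5, -10],
 [ 17, -17,  34],
 [-13,  13, -26]]
Now row reduce the product.
R2 ← R2 − (5/7)·R1: [0, 0, 0]
R3 ← R3 + (17/7)·R1: [0, 0, 0]
R4 ← R4 − (13/7)·R1: [0, 0, 0]
1 nonzero row, so rank(AB) = 1.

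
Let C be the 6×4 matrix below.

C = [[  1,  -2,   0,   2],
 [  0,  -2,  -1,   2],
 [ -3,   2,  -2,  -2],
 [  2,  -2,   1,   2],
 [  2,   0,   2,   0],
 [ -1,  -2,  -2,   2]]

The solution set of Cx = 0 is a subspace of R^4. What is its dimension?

2

Row reduce to echelon form.
R3 ← R3 + (3)·R1: [0, -4, -2, 4]
R4 ← R4 − (2)·R1: [0, 2, 1, -2]
R5 ← R5 − (2)·R1: [0, 4, 2, -4]
R6 ← R6 + R1: [0, -4, -2, 4]
R3 ← R3 − (2)·R2: [0, 0, 0, 0]
R4 ← R4 + R2: [0, 0, 0, 0]
R5 ← R5 + (2)·R2: [0, 0, 0, 0]
R6 ← R6 − (2)·R2: [0, 0, 0, 0]
2 nonzero rows, so rank(C) = 2.
C has 4 columns; by rank–nullity, nullity = 4 − 2 = 2.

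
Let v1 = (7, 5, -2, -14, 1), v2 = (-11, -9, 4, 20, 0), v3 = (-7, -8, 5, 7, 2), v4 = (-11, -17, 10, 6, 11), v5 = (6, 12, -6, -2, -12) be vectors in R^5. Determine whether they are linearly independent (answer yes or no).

no

Form the matrix with these vectors as rows and row reduce.
R2 ← R2 + (11/7)·R1: [0, -8/7, 6/7, -2, 11/7]
R3 ← R3 + R1: [0, -3, 3, -7, 3]
R4 ← R4 + (11/7)·R1: [0, -64/7, 48/7, -16, 88/7]
R5 ← R5 − (6/7)·R1: [0, 54/7, -30/7, 10, -90/7]
R3 ← R3 − (21/8)·R2: [0, 0, 3/4, -7/4, -9/8]
R4 ← R4 − (8)·R2: [0, 0, 0, 0, 0]
R5 ← R5 + (27/4)·R2: [0, 0, 3/2, -7/2, -9/4]
R5 ← R5 − (2)·R3: [0, 0, 0, 0, 0]
3 nonzero rows, so the 5 vectors span a space of dimension 3.
Since 3 < 5, the vectors are linearly dependent.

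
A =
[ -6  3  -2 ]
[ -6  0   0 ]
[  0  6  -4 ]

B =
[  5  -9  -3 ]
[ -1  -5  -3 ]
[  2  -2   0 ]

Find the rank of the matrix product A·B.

First compute AB:
[[-37,  43,   9],
 [-30,  54,  18],
 [-14, -22, -18]]
Now row reduce the product.
R2 ← R2 − (30/37)·R1: [0, 708/37, 396/37]
R3 ← R3 − (14/37)·R1: [0, -1416/37, -792/37]
R3 ← R3 + (2)·R2: [0, 0, 0]
2 nonzero rows, so rank(AB) = 2.

2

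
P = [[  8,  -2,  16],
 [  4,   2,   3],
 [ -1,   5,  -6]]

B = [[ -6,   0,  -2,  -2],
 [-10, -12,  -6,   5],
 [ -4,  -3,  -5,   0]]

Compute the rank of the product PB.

3

First compute PB:
[[-92, -24, -84, -26],
 [-56, -33, -35,   2],
 [-20, -42,   2,  27]]
Now row reduce the product.
R2 ← R2 − (14/23)·R1: [0, -423/23, 371/23, 410/23]
R3 ← R3 − (5/23)·R1: [0, -846/23, 466/23, 751/23]
R3 ← R3 − (2)·R2: [0, 0, -12, -3]
3 nonzero rows, so rank(PB) = 3.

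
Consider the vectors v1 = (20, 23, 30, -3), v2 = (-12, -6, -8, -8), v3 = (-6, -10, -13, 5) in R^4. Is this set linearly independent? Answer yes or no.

Form the matrix with these vectors as rows and row reduce.
R2 ← R2 + (3/5)·R1: [0, 39/5, 10, -49/5]
R3 ← R3 + (3/10)·R1: [0, -31/10, -4, 41/10]
R3 ← R3 + (31/78)·R2: [0, 0, -1/39, 8/39]
3 nonzero rows, so the 3 vectors span a space of dimension 3.
Since 3 = 3, the vectors are linearly independent.

yes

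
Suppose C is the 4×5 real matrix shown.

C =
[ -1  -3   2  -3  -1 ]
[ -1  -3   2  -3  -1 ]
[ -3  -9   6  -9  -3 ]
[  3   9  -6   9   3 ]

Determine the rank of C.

1

Row reduce to echelon form.
R2 ← R2 − R1: [0, 0, 0, 0, 0]
R3 ← R3 − (3)·R1: [0, 0, 0, 0, 0]
R4 ← R4 + (3)·R1: [0, 0, 0, 0, 0]
Echelon form has 1 nonzero row, so rank(C) = 1.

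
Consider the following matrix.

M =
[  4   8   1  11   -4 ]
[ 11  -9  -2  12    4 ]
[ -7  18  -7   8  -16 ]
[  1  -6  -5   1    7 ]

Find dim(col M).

4

Row reduce to echelon form.
R2 ← R2 − (11/4)·R1: [0, -31, -19/4, -73/4, 15]
R3 ← R3 + (7/4)·R1: [0, 32, -21/4, 109/4, -23]
R4 ← R4 − (1/4)·R1: [0, -8, -21/4, -7/4, 8]
R3 ← R3 + (32/31)·R2: [0, 0, -1259/124, 1043/124, -233/31]
R4 ← R4 − (8/31)·R2: [0, 0, -499/124, 367/124, 128/31]
R4 ← R4 − (499/1259)·R3: [0, 0, 0, -471/1259, 8949/1259]
Echelon form has 4 nonzero rows, so rank(M) = 4.
The column space has dimension equal to the rank: 4.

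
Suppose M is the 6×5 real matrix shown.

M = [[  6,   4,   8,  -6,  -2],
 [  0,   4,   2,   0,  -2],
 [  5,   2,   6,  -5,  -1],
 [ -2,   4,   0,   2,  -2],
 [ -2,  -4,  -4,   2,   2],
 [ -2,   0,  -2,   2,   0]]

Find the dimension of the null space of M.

Row reduce to echelon form.
R3 ← R3 − (5/6)·R1: [0, -4/3, -2/3, 0, 2/3]
R4 ← R4 + (1/3)·R1: [0, 16/3, 8/3, 0, -8/3]
R5 ← R5 + (1/3)·R1: [0, -8/3, -4/3, 0, 4/3]
R6 ← R6 + (1/3)·R1: [0, 4/3, 2/3, 0, -2/3]
R3 ← R3 + (1/3)·R2: [0, 0, 0, 0, 0]
R4 ← R4 − (4/3)·R2: [0, 0, 0, 0, 0]
R5 ← R5 + (2/3)·R2: [0, 0, 0, 0, 0]
R6 ← R6 − (1/3)·R2: [0, 0, 0, 0, 0]
2 nonzero rows, so rank(M) = 2.
M has 5 columns; by rank–nullity, nullity = 5 − 2 = 3.

3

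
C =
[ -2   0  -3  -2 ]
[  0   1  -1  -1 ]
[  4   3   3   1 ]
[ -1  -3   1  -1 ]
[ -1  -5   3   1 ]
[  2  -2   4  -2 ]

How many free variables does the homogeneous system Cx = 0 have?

1

Row reduce to echelon form.
R3 ← R3 + (2)·R1: [0, 3, -3, -3]
R4 ← R4 − (1/2)·R1: [0, -3, 5/2, 0]
R5 ← R5 − (1/2)·R1: [0, -5, 9/2, 2]
R6 ← R6 + R1: [0, -2, 1, -4]
R3 ← R3 − (3)·R2: [0, 0, 0, 0]
R4 ← R4 + (3)·R2: [0, 0, -1/2, -3]
R5 ← R5 + (5)·R2: [0, 0, -1/2, -3]
R6 ← R6 + (2)·R2: [0, 0, -1, -6]
Swap R3 ↔ R4
R5 ← R5 − R3: [0, 0, 0, 0]
R6 ← R6 − (2)·R3: [0, 0, 0, 0]
3 nonzero rows, so rank(C) = 3.
C has 4 columns; by rank–nullity, nullity = 4 − 3 = 1.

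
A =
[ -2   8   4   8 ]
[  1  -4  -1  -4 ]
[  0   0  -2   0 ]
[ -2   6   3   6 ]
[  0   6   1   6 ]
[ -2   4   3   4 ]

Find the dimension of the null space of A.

Row reduce to echelon form.
R2 ← R2 + (1/2)·R1: [0, 0, 1, 0]
R4 ← R4 − R1: [0, -2, -1, -2]
R6 ← R6 − R1: [0, -4, -1, -4]
Swap R2 ↔ R4
R5 ← R5 + (3)·R2: [0, 0, -2, 0]
R6 ← R6 − (2)·R2: [0, 0, 1, 0]
R4 ← R4 + (1/2)·R3: [0, 0, 0, 0]
R5 ← R5 − R3: [0, 0, 0, 0]
R6 ← R6 + (1/2)·R3: [0, 0, 0, 0]
3 nonzero rows, so rank(A) = 3.
A has 4 columns; by rank–nullity, nullity = 4 − 3 = 1.

1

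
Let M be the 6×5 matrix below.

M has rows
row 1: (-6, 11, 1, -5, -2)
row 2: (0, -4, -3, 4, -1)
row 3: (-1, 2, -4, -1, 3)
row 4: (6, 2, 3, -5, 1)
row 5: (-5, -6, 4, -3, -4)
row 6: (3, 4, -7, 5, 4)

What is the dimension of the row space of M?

5

Row reduce to echelon form.
R3 ← R3 − (1/6)·R1: [0, 1/6, -25/6, -1/6, 10/3]
R4 ← R4 + R1: [0, 13, 4, -10, -1]
R5 ← R5 − (5/6)·R1: [0, -91/6, 19/6, 7/6, -7/3]
R6 ← R6 + (1/2)·R1: [0, 19/2, -13/2, 5/2, 3]
R3 ← R3 + (1/24)·R2: [0, 0, -103/24, 0, 79/24]
R4 ← R4 + (13/4)·R2: [0, 0, -23/4, 3, -17/4]
R5 ← R5 − (91/24)·R2: [0, 0, 349/24, -14, 35/24]
R6 ← R6 + (19/8)·R2: [0, 0, -109/8, 12, 5/8]
R4 ← R4 − (138/103)·R3: [0, 0, 0, 3, -892/103]
R5 ← R5 + (349/103)·R3: [0, 0, 0, -14, 1299/103]
R6 ← R6 − (327/103)·R3: [0, 0, 0, 12, -1012/103]
R5 ← R5 + (14/3)·R4: [0, 0, 0, 0, -8591/309]
R6 ← R6 − (4)·R4: [0, 0, 0, 0, 2556/103]
R6 ← R6 + (108/121)·R5: [0, 0, 0, 0, 0]
Echelon form has 5 nonzero rows, so rank(M) = 5.
The row space has dimension equal to the rank: 5.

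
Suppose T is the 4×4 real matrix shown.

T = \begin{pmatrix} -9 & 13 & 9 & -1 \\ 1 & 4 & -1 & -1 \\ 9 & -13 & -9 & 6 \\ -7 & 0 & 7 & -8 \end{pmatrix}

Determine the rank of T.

3

Row reduce to echelon form.
R2 ← R2 + (1/9)·R1: [0, 49/9, 0, -10/9]
R3 ← R3 + R1: [0, 0, 0, 5]
R4 ← R4 − (7/9)·R1: [0, -91/9, 0, -65/9]
R4 ← R4 + (13/7)·R2: [0, 0, 0, -65/7]
R4 ← R4 + (13/7)·R3: [0, 0, 0, 0]
Echelon form has 3 nonzero rows, so rank(T) = 3.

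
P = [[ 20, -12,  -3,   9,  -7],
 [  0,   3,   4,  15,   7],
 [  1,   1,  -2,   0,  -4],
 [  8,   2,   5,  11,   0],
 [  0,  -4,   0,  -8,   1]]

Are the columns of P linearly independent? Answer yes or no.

yes

Row reduce P to echelon form.
R3 ← R3 − (1/20)·R1: [0, 8/5, -37/20, -9/20, -73/20]
R4 ← R4 − (2/5)·R1: [0, 34/5, 31/5, 37/5, 14/5]
R3 ← R3 − (8/15)·R2: [0, 0, -239/60, -169/20, -443/60]
R4 ← R4 − (34/15)·R2: [0, 0, -43/15, -133/5, -196/15]
R5 ← R5 + (4/3)·R2: [0, 0, 16/3, 12, 31/3]
R4 ← R4 − (172/239)·R3: [0, 0, 0, -4904/239, -1853/239]
R5 ← R5 + (320/239)·R3: [0, 0, 0, 164/239, 107/239]
R5 ← R5 + (41/1226)·R4: [0, 0, 0, 0, 231/1226]
5 pivots among 5 columns.
Every column is a pivot column, so the columns are linearly independent.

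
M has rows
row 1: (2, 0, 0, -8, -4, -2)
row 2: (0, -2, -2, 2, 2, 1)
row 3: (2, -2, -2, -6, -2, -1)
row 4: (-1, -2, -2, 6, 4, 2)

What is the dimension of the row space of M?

2

Row reduce to echelon form.
R3 ← R3 − R1: [0, -2, -2, 2, 2, 1]
R4 ← R4 + (1/2)·R1: [0, -2, -2, 2, 2, 1]
R3 ← R3 − R2: [0, 0, 0, 0, 0, 0]
R4 ← R4 − R2: [0, 0, 0, 0, 0, 0]
Echelon form has 2 nonzero rows, so rank(M) = 2.
The row space has dimension equal to the rank: 2.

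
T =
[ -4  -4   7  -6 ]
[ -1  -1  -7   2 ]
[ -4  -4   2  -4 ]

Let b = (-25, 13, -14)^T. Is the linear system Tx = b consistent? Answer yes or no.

Row reduce the augmented matrix [T | b].
R2 ← R2 − (1/4)·R1: [0, 0, -35/4, 7/2, 77/4]
R3 ← R3 − R1: [0, 0, -5, 2, 11]
R3 ← R3 − (4/7)·R2: [0, 0, 0, 0, 0]
The echelon form has 2 nonzero rows, and every pivot lies in the first 4 columns, so rank(T) = rank([T|b]) = 2.
The system is consistent.

yes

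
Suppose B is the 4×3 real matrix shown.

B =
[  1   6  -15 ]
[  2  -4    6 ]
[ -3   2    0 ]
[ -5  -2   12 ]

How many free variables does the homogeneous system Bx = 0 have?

1

Row reduce to echelon form.
R2 ← R2 − (2)·R1: [0, -16, 36]
R3 ← R3 + (3)·R1: [0, 20, -45]
R4 ← R4 + (5)·R1: [0, 28, -63]
R3 ← R3 + (5/4)·R2: [0, 0, 0]
R4 ← R4 + (7/4)·R2: [0, 0, 0]
2 nonzero rows, so rank(B) = 2.
B has 3 columns; by rank–nullity, nullity = 3 − 2 = 1.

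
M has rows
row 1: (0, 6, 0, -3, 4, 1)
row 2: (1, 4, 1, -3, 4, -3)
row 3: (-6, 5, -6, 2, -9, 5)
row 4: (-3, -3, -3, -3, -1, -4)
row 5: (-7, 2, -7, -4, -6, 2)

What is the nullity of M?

Row reduce to echelon form.
Swap R1 ↔ R2
R3 ← R3 + (6)·R1: [0, 29, 0, -16, 15, -13]
R4 ← R4 + (3)·R1: [0, 9, 0, -12, 11, -13]
R5 ← R5 + (7)·R1: [0, 30, 0, -25, 22, -19]
R3 ← R3 − (29/6)·R2: [0, 0, 0, -3/2, -13/3, -107/6]
R4 ← R4 − (3/2)·R2: [0, 0, 0, -15/2, 5, -29/2]
R5 ← R5 − (5)·R2: [0, 0, 0, -10, 2, -24]
R4 ← R4 − (5)·R3: [0, 0, 0, 0, 80/3, 224/3]
R5 ← R5 − (20/3)·R3: [0, 0, 0, 0, 278/9, 854/9]
R5 ← R5 − (139/120)·R4: [0, 0, 0, 0, 0, 42/5]
5 nonzero rows, so rank(M) = 5.
M has 6 columns; by rank–nullity, nullity = 6 − 5 = 1.

1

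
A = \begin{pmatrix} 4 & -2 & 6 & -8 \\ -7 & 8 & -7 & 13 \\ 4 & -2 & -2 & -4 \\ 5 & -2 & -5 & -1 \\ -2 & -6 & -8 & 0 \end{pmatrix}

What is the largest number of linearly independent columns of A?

Row reduce to echelon form.
R2 ← R2 + (7/4)·R1: [0, 9/2, 7/2, -1]
R3 ← R3 − R1: [0, 0, -8, 4]
R4 ← R4 − (5/4)·R1: [0, 1/2, -25/2, 9]
R5 ← R5 + (1/2)·R1: [0, -7, -5, -4]
R4 ← R4 − (1/9)·R2: [0, 0, -116/9, 82/9]
R5 ← R5 + (14/9)·R2: [0, 0, 4/9, -50/9]
R4 ← R4 − (29/18)·R3: [0, 0, 0, 8/3]
R5 ← R5 + (1/18)·R3: [0, 0, 0, -16/3]
R5 ← R5 + (2)·R4: [0, 0, 0, 0]
Echelon form has 4 nonzero rows, so rank(A) = 4.
The rank gives the maximum number of linearly independent columns: 4.

4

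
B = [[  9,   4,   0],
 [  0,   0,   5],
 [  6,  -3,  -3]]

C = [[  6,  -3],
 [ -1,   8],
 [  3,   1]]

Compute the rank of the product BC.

First compute BC:
[[ 50,   5],
 [ 15,   5],
 [ 30, -45]]
Now row reduce the product.
R2 ← R2 − (3/10)·R1: [0, 7/2]
R3 ← R3 − (3/5)·R1: [0, -48]
R3 ← R3 + (96/7)·R2: [0, 0]
2 nonzero rows, so rank(BC) = 2.

2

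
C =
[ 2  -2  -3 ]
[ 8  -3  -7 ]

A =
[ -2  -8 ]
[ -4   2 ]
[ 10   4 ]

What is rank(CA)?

First compute CA:
[[-26, -32],
 [-74, -98]]
Now row reduce the product.
R2 ← R2 − (37/13)·R1: [0, -90/13]
2 nonzero rows, so rank(CA) = 2.

2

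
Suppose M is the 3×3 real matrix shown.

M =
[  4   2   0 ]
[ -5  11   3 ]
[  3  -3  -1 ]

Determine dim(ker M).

1

Row reduce to echelon form.
R2 ← R2 + (5/4)·R1: [0, 27/2, 3]
R3 ← R3 − (3/4)·R1: [0, -9/2, -1]
R3 ← R3 + (1/3)·R2: [0, 0, 0]
2 nonzero rows, so rank(M) = 2.
M has 3 columns; by rank–nullity, nullity = 3 − 2 = 1.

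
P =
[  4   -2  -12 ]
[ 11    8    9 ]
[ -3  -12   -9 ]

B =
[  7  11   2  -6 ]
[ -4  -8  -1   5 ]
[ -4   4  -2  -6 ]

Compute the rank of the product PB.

2

First compute PB:
[[ 84,  12,  34,  38],
 [  9,  93,  -4, -80],
 [ 63,  27,  24,  12]]
Now row reduce the product.
R2 ← R2 − (3/28)·R1: [0, 642/7, -107/14, -1177/14]
R3 ← R3 − (3/4)·R1: [0, 18, -3/2, -33/2]
R3 ← R3 − (21/107)·R2: [0, 0, 0, 0]
2 nonzero rows, so rank(PB) = 2.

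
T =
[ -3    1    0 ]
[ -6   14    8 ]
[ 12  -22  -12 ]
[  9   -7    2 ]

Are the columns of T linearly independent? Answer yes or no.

Row reduce T to echelon form.
R2 ← R2 − (2)·R1: [0, 12, 8]
R3 ← R3 + (4)·R1: [0, -18, -12]
R4 ← R4 + (3)·R1: [0, -4, 2]
R3 ← R3 + (3/2)·R2: [0, 0, 0]
R4 ← R4 + (1/3)·R2: [0, 0, 14/3]
Swap R3 ↔ R4
3 pivots among 3 columns.
Every column is a pivot column, so the columns are linearly independent.

yes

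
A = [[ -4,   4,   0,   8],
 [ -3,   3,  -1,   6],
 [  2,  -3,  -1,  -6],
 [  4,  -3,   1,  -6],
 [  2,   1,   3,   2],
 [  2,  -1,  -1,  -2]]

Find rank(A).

Row reduce to echelon form.
R2 ← R2 − (3/4)·R1: [0, 0, -1, 0]
R3 ← R3 + (1/2)·R1: [0, -1, -1, -2]
R4 ← R4 + R1: [0, 1, 1, 2]
R5 ← R5 + (1/2)·R1: [0, 3, 3, 6]
R6 ← R6 + (1/2)·R1: [0, 1, -1, 2]
Swap R2 ↔ R3
R4 ← R4 + R2: [0, 0, 0, 0]
R5 ← R5 + (3)·R2: [0, 0, 0, 0]
R6 ← R6 + R2: [0, 0, -2, 0]
R6 ← R6 − (2)·R3: [0, 0, 0, 0]
Echelon form has 3 nonzero rows, so rank(A) = 3.

3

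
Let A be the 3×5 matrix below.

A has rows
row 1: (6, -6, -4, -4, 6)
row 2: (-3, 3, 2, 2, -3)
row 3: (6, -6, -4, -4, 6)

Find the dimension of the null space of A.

Row reduce to echelon form.
R2 ← R2 + (1/2)·R1: [0, 0, 0, 0, 0]
R3 ← R3 − R1: [0, 0, 0, 0, 0]
1 nonzero row, so rank(A) = 1.
A has 5 columns; by rank–nullity, nullity = 5 − 1 = 4.

4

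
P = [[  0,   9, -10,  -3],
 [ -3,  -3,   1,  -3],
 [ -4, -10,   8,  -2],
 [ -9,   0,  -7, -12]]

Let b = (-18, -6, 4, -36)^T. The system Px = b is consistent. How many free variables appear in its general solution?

Row reduce the augmented matrix [P | b].
Swap R1 ↔ R2
R3 ← R3 − (4/3)·R1: [0, -6, 20/3, 2, 12]
R4 ← R4 − (3)·R1: [0, 9, -10, -3, -18]
R3 ← R3 + (2/3)·R2: [0, 0, 0, 0, 0]
R4 ← R4 − R2: [0, 0, 0, 0, 0]
The echelon form has 2 nonzero rows, and every pivot lies in the first 4 columns, so rank(P) = rank([P|b]) = 2.
The system is consistent.
Free variables = (unknowns) − (rank) = 4 − 2 = 2.

2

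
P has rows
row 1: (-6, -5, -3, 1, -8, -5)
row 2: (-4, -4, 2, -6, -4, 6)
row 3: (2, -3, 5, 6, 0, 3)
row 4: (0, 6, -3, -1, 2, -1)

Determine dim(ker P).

Row reduce to echelon form.
R2 ← R2 − (2/3)·R1: [0, -2/3, 4, -20/3, 4/3, 28/3]
R3 ← R3 + (1/3)·R1: [0, -14/3, 4, 19/3, -8/3, 4/3]
R3 ← R3 − (7)·R2: [0, 0, -24, 53, -12, -64]
R4 ← R4 + (9)·R2: [0, 0, 33, -61, 14, 83]
R4 ← R4 + (11/8)·R3: [0, 0, 0, 95/8, -5/2, -5]
4 nonzero rows, so rank(P) = 4.
P has 6 columns; by rank–nullity, nullity = 6 − 4 = 2.

2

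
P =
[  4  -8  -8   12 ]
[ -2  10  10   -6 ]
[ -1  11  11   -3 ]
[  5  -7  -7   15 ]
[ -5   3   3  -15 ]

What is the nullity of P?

Row reduce to echelon form.
R2 ← R2 + (1/2)·R1: [0, 6, 6, 0]
R3 ← R3 + (1/4)·R1: [0, 9, 9, 0]
R4 ← R4 − (5/4)·R1: [0, 3, 3, 0]
R5 ← R5 + (5/4)·R1: [0, -7, -7, 0]
R3 ← R3 − (3/2)·R2: [0, 0, 0, 0]
R4 ← R4 − (1/2)·R2: [0, 0, 0, 0]
R5 ← R5 + (7/6)·R2: [0, 0, 0, 0]
2 nonzero rows, so rank(P) = 2.
P has 4 columns; by rank–nullity, nullity = 4 − 2 = 2.

2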